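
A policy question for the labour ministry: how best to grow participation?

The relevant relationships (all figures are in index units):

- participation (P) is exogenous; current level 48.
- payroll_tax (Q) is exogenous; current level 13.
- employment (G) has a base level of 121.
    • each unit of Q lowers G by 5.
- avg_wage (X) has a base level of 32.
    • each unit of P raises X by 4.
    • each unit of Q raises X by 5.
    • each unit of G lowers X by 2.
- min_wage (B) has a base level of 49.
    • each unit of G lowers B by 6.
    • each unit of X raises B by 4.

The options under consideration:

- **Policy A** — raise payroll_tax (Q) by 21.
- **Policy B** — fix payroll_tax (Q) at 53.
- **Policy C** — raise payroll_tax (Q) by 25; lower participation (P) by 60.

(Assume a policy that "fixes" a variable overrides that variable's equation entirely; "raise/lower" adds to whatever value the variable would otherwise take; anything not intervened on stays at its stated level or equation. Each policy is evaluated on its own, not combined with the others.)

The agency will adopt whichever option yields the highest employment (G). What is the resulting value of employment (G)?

-49

Policy A (Q + 21):
  Q = 13 + 21 = 34
  G = 121 − 5·34 = -49
Policy B (Q := 53):
  Q = 53
  G = 121 − 5·53 = -144
Policy C (Q + 25, P − 60):
  Q = 13 + 25 = 38
  G = 121 − 5·38 = -69
Comparing — Policy A: G=-49, Policy B: G=-144, Policy C: G=-69. Highest is -49 (Policy A).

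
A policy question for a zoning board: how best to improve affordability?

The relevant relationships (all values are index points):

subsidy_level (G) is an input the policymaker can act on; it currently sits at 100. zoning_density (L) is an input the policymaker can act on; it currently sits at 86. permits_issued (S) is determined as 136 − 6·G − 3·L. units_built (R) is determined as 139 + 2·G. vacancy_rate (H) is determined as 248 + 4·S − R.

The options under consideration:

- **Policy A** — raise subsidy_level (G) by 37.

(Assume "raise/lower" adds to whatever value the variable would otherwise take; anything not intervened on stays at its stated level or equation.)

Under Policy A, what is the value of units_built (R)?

Policy A (G + 37):
  G = 100 + 37 = 137
  R = 139 + 2·137 = 413

413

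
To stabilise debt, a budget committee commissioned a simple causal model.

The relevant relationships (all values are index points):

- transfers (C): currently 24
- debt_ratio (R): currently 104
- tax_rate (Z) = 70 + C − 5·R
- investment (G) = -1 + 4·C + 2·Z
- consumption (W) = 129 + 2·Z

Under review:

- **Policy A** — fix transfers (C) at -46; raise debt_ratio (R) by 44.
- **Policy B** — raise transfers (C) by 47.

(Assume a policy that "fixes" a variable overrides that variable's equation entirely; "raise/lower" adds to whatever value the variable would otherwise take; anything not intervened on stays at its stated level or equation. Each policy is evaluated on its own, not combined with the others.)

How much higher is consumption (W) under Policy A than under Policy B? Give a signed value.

-674

Policy A (C := -46, R + 44):
  C = -46
  R = 104 + 44 = 148
  Z = 70 + (-46) − 5·148 = -716
  W = 129 + 2·(-716) = -1303
Policy B (C + 47):
  C = 24 + 47 = 71
  R = 104
  Z = 70 + 71 − 5·104 = -379
  W = 129 + 2·(-379) = -629
W: -1303 − (-629) = -674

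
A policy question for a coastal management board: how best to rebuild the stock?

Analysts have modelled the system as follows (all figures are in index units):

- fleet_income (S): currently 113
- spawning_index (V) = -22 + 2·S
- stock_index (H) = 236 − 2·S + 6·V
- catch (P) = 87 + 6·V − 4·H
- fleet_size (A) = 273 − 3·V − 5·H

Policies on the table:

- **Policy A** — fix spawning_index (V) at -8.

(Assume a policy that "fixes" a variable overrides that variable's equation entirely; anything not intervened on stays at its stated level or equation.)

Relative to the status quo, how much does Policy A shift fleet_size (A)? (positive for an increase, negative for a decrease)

Baseline:
  S = 113
  V = -22 + 2·113 = 204
  H = 236 − 2·113 + 6·204 = 1234
  A = 273 − 3·204 − 5·1234 = -6509
Policy A (V := -8):
  S = 113
  V = -8
  H = 236 − 2·113 + 6·(-8) = -38
  A = 273 − 3·(-8) − 5·(-38) = 487
Change in A: 487 − (-6509) = 6996

6996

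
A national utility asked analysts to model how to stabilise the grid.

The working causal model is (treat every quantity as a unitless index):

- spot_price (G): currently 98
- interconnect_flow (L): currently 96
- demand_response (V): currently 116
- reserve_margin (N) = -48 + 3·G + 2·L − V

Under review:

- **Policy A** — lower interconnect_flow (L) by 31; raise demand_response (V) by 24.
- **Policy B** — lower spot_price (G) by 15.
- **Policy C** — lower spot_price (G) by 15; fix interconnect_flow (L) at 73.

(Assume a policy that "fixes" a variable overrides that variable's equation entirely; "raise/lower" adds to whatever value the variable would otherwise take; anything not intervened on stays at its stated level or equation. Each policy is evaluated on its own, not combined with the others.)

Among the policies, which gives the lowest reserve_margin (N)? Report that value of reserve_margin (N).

Policy A (L − 31, V + 24):
  G = 98
  L = 96 − 31 = 65
  V = 116 + 24 = 140
  N = -48 + 3·98 + 2·65 − 140 = 236
Policy B (G − 15):
  G = 98 − 15 = 83
  L = 96
  V = 116
  N = -48 + 3·83 + 2·96 − 116 = 277
Policy C (G − 15, L := 73):
  G = 98 − 15 = 83
  L = 73
  V = 116
  N = -48 + 3·83 + 2·73 − 116 = 231
Comparing — Policy A: N=236, Policy B: N=277, Policy C: N=231. Lowest is 231 (Policy C).

231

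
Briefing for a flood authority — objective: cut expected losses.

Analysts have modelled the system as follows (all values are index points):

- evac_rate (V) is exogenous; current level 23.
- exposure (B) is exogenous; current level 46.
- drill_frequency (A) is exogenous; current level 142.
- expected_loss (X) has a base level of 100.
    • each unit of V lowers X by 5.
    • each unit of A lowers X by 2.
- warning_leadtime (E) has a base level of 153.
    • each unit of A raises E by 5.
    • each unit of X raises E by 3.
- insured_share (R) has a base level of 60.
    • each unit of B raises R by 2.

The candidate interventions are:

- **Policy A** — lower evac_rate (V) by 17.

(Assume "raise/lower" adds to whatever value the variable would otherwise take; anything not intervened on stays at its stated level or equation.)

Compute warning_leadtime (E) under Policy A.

221

Policy A (V − 17):
  V = 23 − 17 = 6
  A = 142
  X = 100 − 5·6 − 2·142 = -214
  E = 153 + 5·142 + 3·(-214) = 221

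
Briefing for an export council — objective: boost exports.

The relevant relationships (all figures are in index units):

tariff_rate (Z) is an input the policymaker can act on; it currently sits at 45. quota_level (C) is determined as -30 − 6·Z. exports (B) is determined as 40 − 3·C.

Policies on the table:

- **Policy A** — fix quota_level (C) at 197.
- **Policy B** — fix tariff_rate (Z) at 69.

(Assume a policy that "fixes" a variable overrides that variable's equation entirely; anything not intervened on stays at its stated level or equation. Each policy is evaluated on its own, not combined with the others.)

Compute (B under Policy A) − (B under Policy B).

Policy A (C := 197):
  Z = 45
  C = 197
  B = 40 − 3·197 = -551
Policy B (Z := 69):
  Z = 69
  C = -30 − 6·69 = -444
  B = 40 − 3·(-444) = 1372
B: -551 − 1372 = -1923

-1923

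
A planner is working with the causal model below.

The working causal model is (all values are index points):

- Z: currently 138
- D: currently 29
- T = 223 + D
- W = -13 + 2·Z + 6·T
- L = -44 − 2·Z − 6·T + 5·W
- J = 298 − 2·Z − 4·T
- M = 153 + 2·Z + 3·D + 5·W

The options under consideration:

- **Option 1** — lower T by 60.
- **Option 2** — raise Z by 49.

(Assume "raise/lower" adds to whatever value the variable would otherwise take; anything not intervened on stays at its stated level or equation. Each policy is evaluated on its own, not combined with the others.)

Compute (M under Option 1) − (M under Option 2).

-2388

Option 1 (T − 60):
  Z = 138
  D = 29
  T = 223 + 29 (−60 from intervention) = 192
  W = -13 + 2·138 + 6·192 = 1415
  M = 153 + 2·138 + 3·29 + 5·1415 = 7591
Option 2 (Z + 49):
  Z = 138 + 49 = 187
  D = 29
  T = 223 + 29 = 252
  W = -13 + 2·187 + 6·252 = 1873
  M = 153 + 2·187 + 3·29 + 5·1873 = 9979
M: 7591 − 9979 = -2388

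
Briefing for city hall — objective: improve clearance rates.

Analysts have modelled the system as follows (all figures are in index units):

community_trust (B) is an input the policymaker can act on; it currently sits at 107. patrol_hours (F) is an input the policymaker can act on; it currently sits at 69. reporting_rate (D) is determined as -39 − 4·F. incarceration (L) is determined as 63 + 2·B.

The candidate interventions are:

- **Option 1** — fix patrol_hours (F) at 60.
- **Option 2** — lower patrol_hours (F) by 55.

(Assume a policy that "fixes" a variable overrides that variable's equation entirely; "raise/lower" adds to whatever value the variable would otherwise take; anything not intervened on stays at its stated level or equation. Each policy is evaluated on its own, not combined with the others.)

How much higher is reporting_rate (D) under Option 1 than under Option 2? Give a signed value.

Option 1 (F := 60):
  F = 60
  D = -39 − 4·60 = -279
Option 2 (F − 55):
  F = 69 − 55 = 14
  D = -39 − 4·14 = -95
D: -279 − (-95) = -184

-184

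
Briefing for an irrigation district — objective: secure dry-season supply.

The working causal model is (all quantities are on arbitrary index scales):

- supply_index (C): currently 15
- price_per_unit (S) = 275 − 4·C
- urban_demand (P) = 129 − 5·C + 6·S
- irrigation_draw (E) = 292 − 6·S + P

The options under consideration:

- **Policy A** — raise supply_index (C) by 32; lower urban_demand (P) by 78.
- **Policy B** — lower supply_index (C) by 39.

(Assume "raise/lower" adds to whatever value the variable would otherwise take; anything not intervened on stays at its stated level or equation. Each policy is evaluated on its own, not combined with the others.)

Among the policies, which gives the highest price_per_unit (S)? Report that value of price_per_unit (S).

Policy A (C + 32, P − 78):
  C = 15 + 32 = 47
  S = 275 − 4·47 = 87
Policy B (C − 39):
  C = 15 − 39 = -24
  S = 275 − 4·(-24) = 371
Comparing — Policy A: S=87, Policy B: S=371. Highest is 371 (Policy B).

371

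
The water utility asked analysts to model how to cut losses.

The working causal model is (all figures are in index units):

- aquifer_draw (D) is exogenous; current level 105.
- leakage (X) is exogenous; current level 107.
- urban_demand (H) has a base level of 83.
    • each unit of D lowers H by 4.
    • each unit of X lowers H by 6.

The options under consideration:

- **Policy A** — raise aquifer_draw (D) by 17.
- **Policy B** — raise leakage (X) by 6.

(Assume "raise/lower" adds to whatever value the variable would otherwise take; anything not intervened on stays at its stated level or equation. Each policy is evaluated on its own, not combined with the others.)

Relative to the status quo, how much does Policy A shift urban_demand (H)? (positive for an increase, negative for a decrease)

-68

Baseline:
  D = 105
  X = 107
  H = 83 − 4·105 − 6·107 = -979
Policy A (D + 17):
  D = 105 + 17 = 122
  X = 107
  H = 83 − 4·122 − 6·107 = -1047
Change in H: -1047 − (-979) = -68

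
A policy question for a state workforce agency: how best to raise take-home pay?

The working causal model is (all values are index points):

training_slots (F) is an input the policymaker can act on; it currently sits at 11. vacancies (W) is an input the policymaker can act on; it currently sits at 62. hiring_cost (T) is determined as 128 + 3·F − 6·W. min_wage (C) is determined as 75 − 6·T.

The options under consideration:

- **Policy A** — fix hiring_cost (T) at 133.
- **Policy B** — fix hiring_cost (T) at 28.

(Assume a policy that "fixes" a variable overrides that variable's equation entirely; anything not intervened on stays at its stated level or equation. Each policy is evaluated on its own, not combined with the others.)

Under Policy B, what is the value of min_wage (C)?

-93

Policy B (T := 28):
  F = 11
  W = 62
  T = 28
  C = 75 − 6·28 = -93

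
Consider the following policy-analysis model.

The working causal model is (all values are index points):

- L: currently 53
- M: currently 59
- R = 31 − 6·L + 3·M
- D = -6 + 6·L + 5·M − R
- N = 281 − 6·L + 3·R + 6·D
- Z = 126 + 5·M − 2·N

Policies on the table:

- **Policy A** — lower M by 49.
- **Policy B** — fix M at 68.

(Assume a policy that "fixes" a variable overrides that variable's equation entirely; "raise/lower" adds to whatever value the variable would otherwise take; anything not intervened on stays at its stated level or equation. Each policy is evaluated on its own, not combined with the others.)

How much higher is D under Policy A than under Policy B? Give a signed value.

-116

Policy A (M − 49):
  L = 53
  M = 59 − 49 = 10
  R = 31 − 6·53 + 3·10 = -257
  D = -6 + 6·53 + 5·10 − (-257) = 619
Policy B (M := 68):
  L = 53
  M = 68
  R = 31 − 6·53 + 3·68 = -83
  D = -6 + 6·53 + 5·68 − (-83) = 735
D: 619 − 735 = -116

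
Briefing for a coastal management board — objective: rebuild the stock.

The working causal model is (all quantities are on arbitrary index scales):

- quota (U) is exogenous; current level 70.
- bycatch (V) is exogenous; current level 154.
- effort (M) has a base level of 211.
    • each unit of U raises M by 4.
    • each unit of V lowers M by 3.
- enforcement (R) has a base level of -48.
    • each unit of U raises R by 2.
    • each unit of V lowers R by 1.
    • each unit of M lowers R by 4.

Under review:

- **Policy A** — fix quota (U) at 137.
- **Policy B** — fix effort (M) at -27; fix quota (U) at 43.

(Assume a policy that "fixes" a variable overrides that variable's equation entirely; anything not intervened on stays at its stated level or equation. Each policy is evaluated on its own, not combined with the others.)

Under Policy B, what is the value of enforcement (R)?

-8

Policy B (M := -27, U := 43):
  U = 43
  V = 154
  M = -27
  R = -48 + 2·43 − 154 − 4·(-27) = -8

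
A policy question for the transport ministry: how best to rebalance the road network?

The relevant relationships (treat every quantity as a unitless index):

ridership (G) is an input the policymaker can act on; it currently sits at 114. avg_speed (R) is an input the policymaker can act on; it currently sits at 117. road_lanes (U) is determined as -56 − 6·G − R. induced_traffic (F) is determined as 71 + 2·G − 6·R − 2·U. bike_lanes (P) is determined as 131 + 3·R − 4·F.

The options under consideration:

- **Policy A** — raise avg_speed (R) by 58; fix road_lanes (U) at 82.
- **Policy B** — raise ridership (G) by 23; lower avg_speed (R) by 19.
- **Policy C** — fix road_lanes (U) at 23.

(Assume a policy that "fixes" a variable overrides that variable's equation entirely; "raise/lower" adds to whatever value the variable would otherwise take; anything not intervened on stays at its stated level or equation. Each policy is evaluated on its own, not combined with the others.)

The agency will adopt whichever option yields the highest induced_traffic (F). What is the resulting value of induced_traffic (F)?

1709

Policy A (R + 58, U := 82):
  G = 114
  R = 117 + 58 = 175
  U = 82
  F = 71 + 2·114 − 6·175 − 2·82 = -915
Policy B (G + 23, R − 19):
  G = 114 + 23 = 137
  R = 117 − 19 = 98
  U = -56 − 6·137 − 98 = -976
  F = 71 + 2·137 − 6·98 − 2·(-976) = 1709
Policy C (U := 23):
  G = 114
  R = 117
  U = 23
  F = 71 + 2·114 − 6·117 − 2·23 = -449
Comparing — Policy A: F=-915, Policy B: F=1709, Policy C: F=-449. Highest is 1709 (Policy B).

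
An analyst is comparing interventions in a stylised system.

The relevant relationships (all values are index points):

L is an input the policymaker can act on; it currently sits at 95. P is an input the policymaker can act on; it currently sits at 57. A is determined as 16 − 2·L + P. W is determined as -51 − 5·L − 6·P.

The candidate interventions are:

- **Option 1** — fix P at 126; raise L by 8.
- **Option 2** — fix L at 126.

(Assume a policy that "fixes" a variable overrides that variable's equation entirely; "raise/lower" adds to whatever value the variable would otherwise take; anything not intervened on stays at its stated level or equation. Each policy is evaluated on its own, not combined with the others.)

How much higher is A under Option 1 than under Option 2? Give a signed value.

Option 1 (P := 126, L + 8):
  L = 95 + 8 = 103
  P = 126
  A = 16 − 2·103 + 126 = -64
Option 2 (L := 126):
  L = 126
  P = 57
  A = 16 − 2·126 + 57 = -179
A: -64 − (-179) = 115

115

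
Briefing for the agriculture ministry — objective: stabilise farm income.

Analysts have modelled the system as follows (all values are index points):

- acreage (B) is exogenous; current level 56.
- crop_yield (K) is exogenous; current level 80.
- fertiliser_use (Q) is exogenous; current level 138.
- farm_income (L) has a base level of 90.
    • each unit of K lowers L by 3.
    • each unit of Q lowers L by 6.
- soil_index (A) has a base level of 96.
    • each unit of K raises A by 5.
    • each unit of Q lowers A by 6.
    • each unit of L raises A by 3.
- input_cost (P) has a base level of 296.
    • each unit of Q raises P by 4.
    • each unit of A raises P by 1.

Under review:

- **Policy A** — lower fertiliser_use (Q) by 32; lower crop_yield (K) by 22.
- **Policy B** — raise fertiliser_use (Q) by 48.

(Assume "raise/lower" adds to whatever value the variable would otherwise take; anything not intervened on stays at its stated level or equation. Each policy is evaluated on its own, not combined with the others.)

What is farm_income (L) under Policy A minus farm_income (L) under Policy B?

546

Policy A (Q − 32, K − 22):
  K = 80 − 22 = 58
  Q = 138 − 32 = 106
  L = 90 − 3·58 − 6·106 = -720
Policy B (Q + 48):
  K = 80
  Q = 138 + 48 = 186
  L = 90 − 3·80 − 6·186 = -1266
L: -720 − (-1266) = 546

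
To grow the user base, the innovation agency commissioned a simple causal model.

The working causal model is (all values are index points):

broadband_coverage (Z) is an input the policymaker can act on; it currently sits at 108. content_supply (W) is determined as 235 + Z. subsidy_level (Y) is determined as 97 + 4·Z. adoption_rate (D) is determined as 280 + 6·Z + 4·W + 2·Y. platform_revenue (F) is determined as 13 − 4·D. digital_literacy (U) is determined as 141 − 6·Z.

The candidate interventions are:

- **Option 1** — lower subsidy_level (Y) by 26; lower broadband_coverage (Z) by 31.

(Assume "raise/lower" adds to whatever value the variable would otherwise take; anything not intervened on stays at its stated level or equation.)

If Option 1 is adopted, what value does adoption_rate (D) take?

Option 1 (Y − 26, Z − 31):
  Z = 108 − 31 = 77
  W = 235 + 77 = 312
  Y = 97 + 4·77 (−26 from intervention) = 379
  D = 280 + 6·77 + 4·312 + 2·379 = 2748

2748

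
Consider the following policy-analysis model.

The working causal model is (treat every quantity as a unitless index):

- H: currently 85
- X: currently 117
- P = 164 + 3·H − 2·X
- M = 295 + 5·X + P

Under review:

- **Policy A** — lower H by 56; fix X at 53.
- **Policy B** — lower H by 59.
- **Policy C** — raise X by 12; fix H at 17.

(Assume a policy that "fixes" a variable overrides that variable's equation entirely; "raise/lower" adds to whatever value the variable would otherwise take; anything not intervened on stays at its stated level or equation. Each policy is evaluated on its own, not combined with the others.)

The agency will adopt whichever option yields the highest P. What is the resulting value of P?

145

Policy A (H − 56, X := 53):
  H = 85 − 56 = 29
  X = 53
  P = 164 + 3·29 − 2·53 = 145
Policy B (H − 59):
  H = 85 − 59 = 26
  X = 117
  P = 164 + 3·26 − 2·117 = 8
Policy C (X + 12, H := 17):
  H = 17
  X = 117 + 12 = 129
  P = 164 + 3·17 − 2·129 = -43
Comparing — Policy A: P=145, Policy B: P=8, Policy C: P=-43. Highest is 145 (Policy A).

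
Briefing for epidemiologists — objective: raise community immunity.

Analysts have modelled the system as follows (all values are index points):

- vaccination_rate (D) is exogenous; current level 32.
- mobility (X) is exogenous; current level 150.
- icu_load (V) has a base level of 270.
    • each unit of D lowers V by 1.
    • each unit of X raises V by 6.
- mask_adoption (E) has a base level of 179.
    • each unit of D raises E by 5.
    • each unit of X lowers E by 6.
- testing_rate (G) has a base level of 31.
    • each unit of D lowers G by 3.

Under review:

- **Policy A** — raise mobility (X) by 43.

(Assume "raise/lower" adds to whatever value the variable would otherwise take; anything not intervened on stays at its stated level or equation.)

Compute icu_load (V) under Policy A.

Policy A (X + 43):
  D = 32
  X = 150 + 43 = 193
  V = 270 − 32 + 6·193 = 1396

1396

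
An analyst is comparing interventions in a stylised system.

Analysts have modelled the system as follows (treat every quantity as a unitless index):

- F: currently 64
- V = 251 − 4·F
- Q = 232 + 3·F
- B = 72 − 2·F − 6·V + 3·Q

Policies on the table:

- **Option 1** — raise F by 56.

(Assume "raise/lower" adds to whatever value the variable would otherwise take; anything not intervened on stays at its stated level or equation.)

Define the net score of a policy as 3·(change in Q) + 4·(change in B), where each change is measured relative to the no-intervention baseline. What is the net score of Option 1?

7448

Baseline:
  F = 64
  V = 251 − 4·64 = -5
  Q = 232 + 3·64 = 424
  B = 72 − 2·64 − 6·(-5) + 3·424 = 1246
Option 1 (F + 56):
  F = 64 + 56 = 120
  V = 251 − 4·120 = -229
  Q = 232 + 3·120 = 592
  B = 72 − 2·120 − 6·(-229) + 3·592 = 2982
ΔQ = 592 − 424 = 168; ΔB = 2982 − 1246 = 1736
Score = 3·168 + 4·1736 = 7448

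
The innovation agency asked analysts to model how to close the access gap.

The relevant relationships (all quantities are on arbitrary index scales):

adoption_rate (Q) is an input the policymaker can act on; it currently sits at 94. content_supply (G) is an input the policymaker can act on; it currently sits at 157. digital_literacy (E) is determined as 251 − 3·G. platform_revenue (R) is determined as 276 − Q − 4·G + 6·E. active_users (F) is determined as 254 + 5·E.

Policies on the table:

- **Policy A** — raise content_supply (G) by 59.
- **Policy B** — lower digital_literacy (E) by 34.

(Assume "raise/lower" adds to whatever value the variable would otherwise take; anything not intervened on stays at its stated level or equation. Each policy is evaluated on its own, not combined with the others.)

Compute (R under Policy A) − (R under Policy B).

-1094

Policy A (G + 59):
  Q = 94
  G = 157 + 59 = 216
  E = 251 − 3·216 = -397
  R = 276 − 94 − 4·216 + 6·(-397) = -3064
Policy B (E − 34):
  Q = 94
  G = 157
  E = 251 − 3·157 (−34 from intervention) = -254
  R = 276 − 94 − 4·157 + 6·(-254) = -1970
R: -3064 − (-1970) = -1094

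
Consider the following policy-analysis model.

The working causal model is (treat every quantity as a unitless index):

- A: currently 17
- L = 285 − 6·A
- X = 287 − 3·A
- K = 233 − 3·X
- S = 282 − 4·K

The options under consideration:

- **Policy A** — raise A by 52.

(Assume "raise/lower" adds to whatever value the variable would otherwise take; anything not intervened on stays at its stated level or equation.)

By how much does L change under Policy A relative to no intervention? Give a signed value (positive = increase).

-312

Baseline:
  A = 17
  L = 285 − 6·17 = 183
Policy A (A + 52):
  A = 17 + 52 = 69
  L = 285 − 6·69 = -129
Change in L: -129 − 183 = -312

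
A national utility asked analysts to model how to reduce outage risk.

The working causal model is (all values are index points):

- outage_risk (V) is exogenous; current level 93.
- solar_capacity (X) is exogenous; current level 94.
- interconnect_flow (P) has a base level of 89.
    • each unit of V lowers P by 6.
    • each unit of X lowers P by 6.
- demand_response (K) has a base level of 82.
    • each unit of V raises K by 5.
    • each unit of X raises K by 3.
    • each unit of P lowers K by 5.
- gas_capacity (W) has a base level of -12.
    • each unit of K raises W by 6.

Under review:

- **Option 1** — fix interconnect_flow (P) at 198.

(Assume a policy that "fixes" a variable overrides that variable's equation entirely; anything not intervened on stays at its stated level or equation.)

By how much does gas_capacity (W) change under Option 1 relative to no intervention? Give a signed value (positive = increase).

Baseline:
  V = 93
  X = 94
  P = 89 − 6·93 − 6·94 = -1033
  K = 82 + 5·93 + 3·94 − 5·(-1033) = 5994
  W = -12 + 6·5994 = 35952
Option 1 (P := 198):
  V = 93
  X = 94
  P = 198
  K = 82 + 5·93 + 3·94 − 5·198 = -161
  W = -12 + 6·(-161) = -978
Change in W: -978 − 35952 = -36930

-36930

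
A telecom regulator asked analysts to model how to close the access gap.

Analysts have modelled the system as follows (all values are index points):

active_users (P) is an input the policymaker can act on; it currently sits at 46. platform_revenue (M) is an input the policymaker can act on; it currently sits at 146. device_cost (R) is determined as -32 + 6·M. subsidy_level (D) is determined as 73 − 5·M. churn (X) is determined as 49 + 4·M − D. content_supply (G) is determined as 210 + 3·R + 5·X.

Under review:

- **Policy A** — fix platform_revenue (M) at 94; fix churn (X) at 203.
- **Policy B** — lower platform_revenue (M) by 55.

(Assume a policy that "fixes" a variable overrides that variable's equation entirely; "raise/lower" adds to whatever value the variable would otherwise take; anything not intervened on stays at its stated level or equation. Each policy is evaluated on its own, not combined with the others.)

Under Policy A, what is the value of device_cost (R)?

532

Policy A (M := 94, X := 203):
  M = 94
  R = -32 + 6·94 = 532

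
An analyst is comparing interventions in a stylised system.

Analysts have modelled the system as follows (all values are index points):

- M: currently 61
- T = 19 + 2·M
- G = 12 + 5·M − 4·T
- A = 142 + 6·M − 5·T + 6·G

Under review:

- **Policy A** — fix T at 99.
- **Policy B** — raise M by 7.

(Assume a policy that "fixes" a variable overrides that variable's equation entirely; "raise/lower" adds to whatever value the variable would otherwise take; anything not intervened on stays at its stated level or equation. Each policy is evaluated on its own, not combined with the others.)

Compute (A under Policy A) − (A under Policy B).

Policy A (T := 99):
  M = 61
  T = 99
  G = 12 + 5·61 − 4·99 = -79
  A = 142 + 6·61 − 5·99 + 6·(-79) = -461
Policy B (M + 7):
  M = 61 + 7 = 68
  T = 19 + 2·68 = 155
  G = 12 + 5·68 − 4·155 = -268
  A = 142 + 6·68 − 5·155 + 6·(-268) = -1833
A: -461 − (-1833) = 1372

1372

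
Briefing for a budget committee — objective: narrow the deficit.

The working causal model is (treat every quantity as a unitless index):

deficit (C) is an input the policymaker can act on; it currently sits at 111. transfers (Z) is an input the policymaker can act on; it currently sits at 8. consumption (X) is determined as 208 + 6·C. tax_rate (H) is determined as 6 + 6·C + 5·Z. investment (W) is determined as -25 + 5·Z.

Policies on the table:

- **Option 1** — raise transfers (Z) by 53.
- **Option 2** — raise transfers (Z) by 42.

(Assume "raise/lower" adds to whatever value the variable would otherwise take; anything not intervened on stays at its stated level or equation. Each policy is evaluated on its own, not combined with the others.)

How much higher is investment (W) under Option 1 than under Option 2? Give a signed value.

55

Option 1 (Z + 53):
  Z = 8 + 53 = 61
  W = -25 + 5·61 = 280
Option 2 (Z + 42):
  Z = 8 + 42 = 50
  W = -25 + 5·50 = 225
W: 280 − 225 = 55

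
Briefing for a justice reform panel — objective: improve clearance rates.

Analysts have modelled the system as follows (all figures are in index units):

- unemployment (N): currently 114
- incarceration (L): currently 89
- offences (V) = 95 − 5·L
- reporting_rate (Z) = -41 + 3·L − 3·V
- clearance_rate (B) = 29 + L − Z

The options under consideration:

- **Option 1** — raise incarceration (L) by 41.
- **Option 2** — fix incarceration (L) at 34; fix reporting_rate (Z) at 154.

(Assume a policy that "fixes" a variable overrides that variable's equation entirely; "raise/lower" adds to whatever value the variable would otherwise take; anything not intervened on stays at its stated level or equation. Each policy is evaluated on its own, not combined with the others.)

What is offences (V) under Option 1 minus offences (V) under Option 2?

Option 1 (L + 41):
  L = 89 + 41 = 130
  V = 95 − 5·130 = -555
Option 2 (L := 34, Z := 154):
  L = 34
  V = 95 − 5·34 = -75
V: -555 − (-75) = -480

-480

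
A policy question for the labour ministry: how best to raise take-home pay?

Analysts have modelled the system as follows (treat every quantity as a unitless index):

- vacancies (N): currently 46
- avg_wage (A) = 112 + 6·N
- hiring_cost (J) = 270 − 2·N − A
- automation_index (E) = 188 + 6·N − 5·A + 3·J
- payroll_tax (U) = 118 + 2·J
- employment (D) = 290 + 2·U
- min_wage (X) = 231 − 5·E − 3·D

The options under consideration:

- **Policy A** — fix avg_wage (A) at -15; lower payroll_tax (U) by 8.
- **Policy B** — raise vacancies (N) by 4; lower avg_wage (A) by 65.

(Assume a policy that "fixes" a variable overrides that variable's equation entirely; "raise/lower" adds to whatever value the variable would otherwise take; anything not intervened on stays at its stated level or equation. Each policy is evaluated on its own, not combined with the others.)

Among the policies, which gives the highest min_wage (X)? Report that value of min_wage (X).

9667

Policy A (A := -15, U − 8):
  N = 46
  A = -15
  J = 270 − 2·46 − (-15) = 193
  E = 188 + 6·46 − 5·(-15) + 3·193 = 1118
  U = 118 + 2·193 (−8 from intervention) = 496
  D = 290 + 2·496 = 1282
  X = 231 − 5·1118 − 3·1282 = -9205
Policy B (N + 4, A − 65):
  N = 46 + 4 = 50
  A = 112 + 6·50 (−65 from intervention) = 347
  J = 270 − 2·50 − 347 = -177
  E = 188 + 6·50 − 5·347 + 3·(-177) = -1778
  U = 118 + 2·(-177) = -236
  D = 290 + 2·(-236) = -182
  X = 231 − 5·(-1778) − 3·(-182) = 9667
Comparing — Policy A: X=-9205, Policy B: X=9667. Highest is 9667 (Policy B).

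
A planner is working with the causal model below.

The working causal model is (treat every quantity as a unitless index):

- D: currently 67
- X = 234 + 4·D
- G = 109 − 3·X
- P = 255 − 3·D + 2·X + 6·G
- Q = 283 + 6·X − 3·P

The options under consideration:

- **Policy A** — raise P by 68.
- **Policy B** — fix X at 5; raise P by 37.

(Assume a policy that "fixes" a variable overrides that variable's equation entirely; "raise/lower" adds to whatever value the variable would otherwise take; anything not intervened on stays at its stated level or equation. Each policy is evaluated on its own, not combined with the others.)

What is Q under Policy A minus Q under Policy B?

Policy A (P + 68):
  D = 67
  X = 234 + 4·67 = 502
  G = 109 − 3·502 = -1397
  P = 255 − 3·67 + 2·502 + 6·(-1397) (+68 from intervention) = -7256
  Q = 283 + 6·502 − 3·(-7256) = 25063
Policy B (X := 5, P + 37):
  D = 67
  X = 5
  G = 109 − 3·5 = 94
  P = 255 − 3·67 + 2·5 + 6·94 (+37 from intervention) = 665
  Q = 283 + 6·5 − 3·665 = -1682
Q: 25063 − (-1682) = 26745

26745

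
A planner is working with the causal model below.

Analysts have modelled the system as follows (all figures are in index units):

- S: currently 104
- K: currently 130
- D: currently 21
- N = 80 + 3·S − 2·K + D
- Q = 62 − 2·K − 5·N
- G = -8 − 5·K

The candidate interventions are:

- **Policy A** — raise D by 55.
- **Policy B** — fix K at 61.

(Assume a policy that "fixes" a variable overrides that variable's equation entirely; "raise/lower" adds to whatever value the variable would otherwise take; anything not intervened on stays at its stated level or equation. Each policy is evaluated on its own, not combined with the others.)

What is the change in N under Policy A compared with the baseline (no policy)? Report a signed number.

55

Baseline:
  S = 104
  K = 130
  D = 21
  N = 80 + 3·104 − 2·130 + 21 = 153
Policy A (D + 55):
  S = 104
  K = 130
  D = 21 + 55 = 76
  N = 80 + 3·104 − 2·130 + 76 = 208
Change in N: 208 − 153 = 55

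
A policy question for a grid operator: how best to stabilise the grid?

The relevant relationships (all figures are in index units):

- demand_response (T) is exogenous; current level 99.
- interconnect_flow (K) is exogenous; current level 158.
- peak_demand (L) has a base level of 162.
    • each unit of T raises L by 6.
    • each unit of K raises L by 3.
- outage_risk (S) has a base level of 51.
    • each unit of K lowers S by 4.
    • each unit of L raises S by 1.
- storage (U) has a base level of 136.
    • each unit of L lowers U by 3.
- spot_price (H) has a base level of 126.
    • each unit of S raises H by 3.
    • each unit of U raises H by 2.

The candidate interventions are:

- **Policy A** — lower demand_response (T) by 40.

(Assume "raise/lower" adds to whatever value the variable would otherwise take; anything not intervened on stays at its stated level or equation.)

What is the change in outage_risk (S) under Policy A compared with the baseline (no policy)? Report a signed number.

-240

Baseline:
  T = 99
  K = 158
  L = 162 + 6·99 + 3·158 = 1230
  S = 51 − 4·158 + 1230 = 649
Policy A (T − 40):
  T = 99 − 40 = 59
  K = 158
  L = 162 + 6·59 + 3·158 = 990
  S = 51 − 4·158 + 990 = 409
Change in S: 409 − 649 = -240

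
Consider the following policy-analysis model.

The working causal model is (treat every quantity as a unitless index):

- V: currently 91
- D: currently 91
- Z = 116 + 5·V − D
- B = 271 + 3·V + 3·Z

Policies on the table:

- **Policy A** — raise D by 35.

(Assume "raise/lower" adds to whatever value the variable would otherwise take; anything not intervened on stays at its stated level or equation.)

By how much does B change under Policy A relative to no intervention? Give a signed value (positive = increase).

Baseline:
  V = 91
  D = 91
  Z = 116 + 5·91 − 91 = 480
  B = 271 + 3·91 + 3·480 = 1984
Policy A (D + 35):
  V = 91
  D = 91 + 35 = 126
  Z = 116 + 5·91 − 126 = 445
  B = 271 + 3·91 + 3·445 = 1879
Change in B: 1879 − 1984 = -105

-105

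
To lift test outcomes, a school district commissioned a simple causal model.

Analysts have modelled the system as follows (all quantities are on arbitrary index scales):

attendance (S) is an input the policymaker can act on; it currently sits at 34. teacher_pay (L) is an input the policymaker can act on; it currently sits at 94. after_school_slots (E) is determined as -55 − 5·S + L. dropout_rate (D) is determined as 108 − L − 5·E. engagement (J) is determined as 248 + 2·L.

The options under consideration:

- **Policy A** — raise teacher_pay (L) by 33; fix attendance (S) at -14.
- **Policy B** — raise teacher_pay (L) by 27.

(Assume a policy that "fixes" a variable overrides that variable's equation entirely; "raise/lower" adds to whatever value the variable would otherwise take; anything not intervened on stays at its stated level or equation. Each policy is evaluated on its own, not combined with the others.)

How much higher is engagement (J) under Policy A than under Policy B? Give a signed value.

Policy A (L + 33, S := -14):
  L = 94 + 33 = 127
  J = 248 + 2·127 = 502
Policy B (L + 27):
  L = 94 + 27 = 121
  J = 248 + 2·121 = 490
J: 502 − 490 = 12

12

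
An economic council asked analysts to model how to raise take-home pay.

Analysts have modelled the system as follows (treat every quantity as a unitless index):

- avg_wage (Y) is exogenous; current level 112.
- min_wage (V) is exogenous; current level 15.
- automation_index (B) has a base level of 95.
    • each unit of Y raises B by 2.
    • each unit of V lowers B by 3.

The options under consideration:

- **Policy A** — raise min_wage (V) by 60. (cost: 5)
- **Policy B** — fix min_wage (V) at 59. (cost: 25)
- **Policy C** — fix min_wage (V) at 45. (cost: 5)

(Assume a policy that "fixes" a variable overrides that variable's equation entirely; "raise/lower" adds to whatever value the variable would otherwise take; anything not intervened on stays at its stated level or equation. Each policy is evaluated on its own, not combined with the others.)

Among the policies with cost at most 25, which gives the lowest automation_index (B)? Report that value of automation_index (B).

Policy A (V + 60):
  Y = 112
  V = 15 + 60 = 75
  B = 95 + 2·112 − 3·75 = 94
Policy B (V := 59):
  Y = 112
  V = 59
  B = 95 + 2·112 − 3·59 = 142
Policy C (V := 45):
  Y = 112
  V = 45
  B = 95 + 2·112 − 3·45 = 184
Comparing — Policy A: B=94, Policy B: B=142, Policy C: B=184. Lowest is 94 (Policy A).

94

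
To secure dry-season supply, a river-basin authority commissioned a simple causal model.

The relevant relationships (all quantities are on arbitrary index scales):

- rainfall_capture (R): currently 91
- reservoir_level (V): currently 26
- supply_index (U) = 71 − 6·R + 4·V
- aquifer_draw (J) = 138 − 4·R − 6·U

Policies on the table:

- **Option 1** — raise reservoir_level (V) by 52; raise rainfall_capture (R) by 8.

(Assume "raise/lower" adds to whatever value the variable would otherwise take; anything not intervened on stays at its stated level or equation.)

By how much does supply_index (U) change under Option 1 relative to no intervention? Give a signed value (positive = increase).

Baseline:
  R = 91
  V = 26
  U = 71 − 6·91 + 4·26 = -371
Option 1 (V + 52, R + 8):
  R = 91 + 8 = 99
  V = 26 + 52 = 78
  U = 71 − 6·99 + 4·78 = -211
Change in U: -211 − (-371) = 160

160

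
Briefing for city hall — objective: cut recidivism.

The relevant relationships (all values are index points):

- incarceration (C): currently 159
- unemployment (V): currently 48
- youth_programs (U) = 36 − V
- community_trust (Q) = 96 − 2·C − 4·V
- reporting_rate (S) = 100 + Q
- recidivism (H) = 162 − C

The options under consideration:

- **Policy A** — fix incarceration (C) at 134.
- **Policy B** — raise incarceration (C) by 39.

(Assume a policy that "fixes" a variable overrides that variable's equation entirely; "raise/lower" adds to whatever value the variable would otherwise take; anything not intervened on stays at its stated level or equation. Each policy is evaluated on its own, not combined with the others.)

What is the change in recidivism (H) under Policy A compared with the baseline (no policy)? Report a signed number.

25

Baseline:
  C = 159
  H = 162 − 159 = 3
Policy A (C := 134):
  C = 134
  H = 162 − 134 = 28
Change in H: 28 − 3 = 25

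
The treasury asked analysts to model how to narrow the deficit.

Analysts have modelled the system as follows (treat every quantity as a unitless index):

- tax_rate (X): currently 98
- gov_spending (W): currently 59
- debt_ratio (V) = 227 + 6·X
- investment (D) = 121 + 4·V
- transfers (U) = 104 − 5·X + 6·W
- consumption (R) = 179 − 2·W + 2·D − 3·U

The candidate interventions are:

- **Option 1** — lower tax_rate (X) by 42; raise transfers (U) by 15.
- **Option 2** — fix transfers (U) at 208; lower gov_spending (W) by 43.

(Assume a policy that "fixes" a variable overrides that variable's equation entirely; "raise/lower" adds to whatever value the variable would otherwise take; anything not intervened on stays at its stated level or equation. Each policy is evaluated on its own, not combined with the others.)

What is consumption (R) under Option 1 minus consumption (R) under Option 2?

-2057

Option 1 (X − 42, U + 15):
  X = 98 − 42 = 56
  W = 59
  V = 227 + 6·56 = 563
  D = 121 + 4·563 = 2373
  U = 104 − 5·56 + 6·59 (+15 from intervention) = 193
  R = 179 − 2·59 + 2·2373 − 3·193 = 4228
Option 2 (U := 208, W − 43):
  X = 98
  W = 59 − 43 = 16
  V = 227 + 6·98 = 815
  D = 121 + 4·815 = 3381
  U = 208
  R = 179 − 2·16 + 2·3381 − 3·208 = 6285
R: 4228 − 6285 = -2057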